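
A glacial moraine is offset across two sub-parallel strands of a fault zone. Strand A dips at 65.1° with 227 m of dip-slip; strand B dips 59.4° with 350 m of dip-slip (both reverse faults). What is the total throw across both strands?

507 m

throw_A = 227 × sin(65.1°) = 205.9 m
throw_B = 350 × sin(59.4°) = 301.3 m
total = 205.9 + 301.3 = 507 m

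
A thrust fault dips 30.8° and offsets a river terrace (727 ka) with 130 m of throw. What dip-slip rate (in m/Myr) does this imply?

dip-slip = throw / sin(dip) = 130 m / sin(30.8°) = 253.9 m
rate = 253.9 m / 727 ka = 0.000349 m/yr = 349 m/Myr

349 m/Myr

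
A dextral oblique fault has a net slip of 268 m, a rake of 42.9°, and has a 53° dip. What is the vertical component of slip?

146 m

dip-slip = net slip × sin(rake) = 268 m × sin(42.9°) = 182.4 m
throw = dip-slip × sin(dip) = 182.4 × sin(53°) = 146 m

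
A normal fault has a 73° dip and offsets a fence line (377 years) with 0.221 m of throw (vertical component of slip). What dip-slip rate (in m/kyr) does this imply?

0.613 m/kyr

dip-slip = throw / sin(dip) = 0.221 m / sin(73°) = 0.2311 m
rate = 0.2311 m / 377 years = 0.000613 m/yr = 0.613 m/kyr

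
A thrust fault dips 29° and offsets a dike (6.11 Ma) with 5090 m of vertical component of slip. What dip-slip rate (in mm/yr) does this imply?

dip-slip = throw / sin(dip) = 5090 m / sin(29°) = 10500 m
rate = 10500 m / 6.11 Ma = 0.00172 m/yr = 1.72 mm/yr

1.72 mm/yr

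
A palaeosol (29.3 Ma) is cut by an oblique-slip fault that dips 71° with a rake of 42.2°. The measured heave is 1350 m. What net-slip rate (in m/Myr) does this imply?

211 m/Myr

dip-slip = heave / cos(dip) = 1350 / cos(71°) = 4147 m
net slip = dip-slip / sin(rake) = 4147 / sin(42.2°) = 6173 m
rate = 6173 m / 29.3 Ma = 0.000211 m/yr = 211 m/Myr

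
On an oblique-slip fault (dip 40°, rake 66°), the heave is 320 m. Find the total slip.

457 m

dip-slip = heave / cos(dip) = 320 / cos(40°) = 417.7 m
net slip = dip-slip / sin(rake) = 417.7 / sin(66°) = 457 m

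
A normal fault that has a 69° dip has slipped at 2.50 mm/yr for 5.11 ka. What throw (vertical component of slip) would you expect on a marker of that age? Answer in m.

dip-slip = rate × time = 2.50 mm/yr × 5.11 ka = 12.78 m
throw = dip-slip × sin(dip) = 12.78 × sin(69°) = 11.9 m

11.9 m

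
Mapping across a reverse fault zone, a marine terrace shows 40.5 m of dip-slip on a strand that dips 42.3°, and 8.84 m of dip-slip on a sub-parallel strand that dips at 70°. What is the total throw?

throw_A = 40.5 × sin(42.3°) = 27.26 m
throw_B = 8.84 × sin(70°) = 8.307 m
total = 27.26 + 8.307 = 35.6 m

35.6 m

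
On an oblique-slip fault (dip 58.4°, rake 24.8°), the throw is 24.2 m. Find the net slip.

dip-slip = throw / sin(dip) = 24.2 / sin(58.4°) = 28.41 m
net slip = dip-slip / sin(rake) = 28.41 / sin(24.8°) = 67.7 m

67.7 m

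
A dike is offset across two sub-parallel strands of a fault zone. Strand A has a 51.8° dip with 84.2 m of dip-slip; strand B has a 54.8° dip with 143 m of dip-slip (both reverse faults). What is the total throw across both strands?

183 m

throw_A = 84.2 × sin(51.8°) = 66.17 m
throw_B = 143 × sin(54.8°) = 116.9 m
total = 66.17 + 116.9 = 183 m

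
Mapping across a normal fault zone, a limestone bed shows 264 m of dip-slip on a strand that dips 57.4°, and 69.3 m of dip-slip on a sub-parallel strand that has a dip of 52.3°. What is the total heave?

heave_A = 264 × cos(57.4°) = 142.2 m
heave_B = 69.3 × cos(52.3°) = 42.38 m
total = 142.2 + 42.38 = 185 m

185 m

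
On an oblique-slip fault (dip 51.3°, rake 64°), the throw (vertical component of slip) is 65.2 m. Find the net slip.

dip-slip = throw / sin(dip) = 65.2 / sin(51.3°) = 83.54 m
net slip = dip-slip / sin(rake) = 83.54 / sin(64°) = 93 m

93 m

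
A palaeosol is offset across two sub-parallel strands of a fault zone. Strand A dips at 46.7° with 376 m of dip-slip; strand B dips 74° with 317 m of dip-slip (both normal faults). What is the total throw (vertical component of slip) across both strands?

578 m

throw_A = 376 × sin(46.7°) = 273.6 m
throw_B = 317 × sin(74°) = 304.7 m
total = 273.6 + 304.7 = 578 m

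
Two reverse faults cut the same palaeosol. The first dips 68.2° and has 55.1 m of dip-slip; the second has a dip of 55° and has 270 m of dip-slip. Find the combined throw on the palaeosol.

272 m

throw_A = 55.1 × sin(68.2°) = 51.16 m
throw_B = 270 × sin(55°) = 221.2 m
total = 51.16 + 221.2 = 272 m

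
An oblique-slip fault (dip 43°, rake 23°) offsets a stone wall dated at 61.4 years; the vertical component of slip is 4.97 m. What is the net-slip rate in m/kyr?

304 m/kyr

dip-slip = throw / sin(dip) = 4.97 / sin(43°) = 7.287 m
net slip = dip-slip / sin(rake) = 7.287 / sin(23°) = 18.65 m
rate = 18.65 m / 61.4 years = 0.304 m/yr = 304 m/kyr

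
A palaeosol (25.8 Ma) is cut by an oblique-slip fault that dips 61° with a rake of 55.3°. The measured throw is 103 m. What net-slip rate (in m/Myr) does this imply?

5.55 m/Myr

dip-slip = throw / sin(dip) = 103 / sin(61°) = 117.8 m
net slip = dip-slip / sin(rake) = 117.8 / sin(55.3°) = 143.2 m
rate = 143.2 m / 25.8 Ma = 0.00000555 m/yr = 5.55 m/Myr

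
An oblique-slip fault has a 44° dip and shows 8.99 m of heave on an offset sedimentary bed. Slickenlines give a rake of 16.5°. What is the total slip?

44 m

dip-slip = heave / cos(dip) = 8.99 / cos(44°) = 12.50 m
net slip = dip-slip / sin(rake) = 12.50 / sin(16.5°) = 44 m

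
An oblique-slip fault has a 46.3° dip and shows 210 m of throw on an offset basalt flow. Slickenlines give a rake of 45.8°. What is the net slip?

dip-slip = throw / sin(dip) = 210 / sin(46.3°) = 290.5 m
net slip = dip-slip / sin(rake) = 290.5 / sin(45.8°) = 405 m

405 m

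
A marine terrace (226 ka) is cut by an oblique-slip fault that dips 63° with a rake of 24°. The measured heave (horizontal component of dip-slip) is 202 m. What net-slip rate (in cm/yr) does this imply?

0.484 cm/yr

dip-slip = heave / cos(dip) = 202 / cos(63°) = 444.9 m
net slip = dip-slip / sin(rake) = 444.9 / sin(24°) = 1094 m
rate = 1094 m / 226 ka = 0.00484 m/yr = 0.484 cm/yr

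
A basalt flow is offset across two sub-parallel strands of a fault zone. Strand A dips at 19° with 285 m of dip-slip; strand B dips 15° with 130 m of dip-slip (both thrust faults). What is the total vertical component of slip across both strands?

throw_A = 285 × sin(19°) = 92.79 m
throw_B = 130 × sin(15°) = 33.65 m
total = 92.79 + 33.65 = 126 m

126 m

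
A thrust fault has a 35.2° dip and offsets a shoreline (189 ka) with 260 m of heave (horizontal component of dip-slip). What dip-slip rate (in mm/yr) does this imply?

1.68 mm/yr

dip-slip = heave / cos(dip) = 260 m / cos(35.2°) = 318.2 m
rate = 318.2 m / 189 ka = 0.00168 m/yr = 1.68 mm/yr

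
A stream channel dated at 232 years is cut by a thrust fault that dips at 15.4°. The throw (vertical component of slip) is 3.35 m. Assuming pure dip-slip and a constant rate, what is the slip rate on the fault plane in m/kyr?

54.4 m/kyr

dip-slip = throw / sin(dip) = 3.35 m / sin(15.4°) = 12.62 m
rate = 12.62 m / 232 years = 0.0544 m/yr = 54.4 m/kyr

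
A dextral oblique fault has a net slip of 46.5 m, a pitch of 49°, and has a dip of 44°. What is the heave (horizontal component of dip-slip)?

25.2 m

dip-slip = net slip × sin(rake) = 46.5 m × sin(49°) = 35.09 m
heave = dip-slip × cos(dip) = 35.09 × cos(44°) = 25.2 m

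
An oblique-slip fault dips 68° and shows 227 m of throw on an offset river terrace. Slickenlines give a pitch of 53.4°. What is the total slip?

dip-slip = throw / sin(dip) = 227 / sin(68°) = 244.8 m
net slip = dip-slip / sin(rake) = 244.8 / sin(53.4°) = 305 m

305 m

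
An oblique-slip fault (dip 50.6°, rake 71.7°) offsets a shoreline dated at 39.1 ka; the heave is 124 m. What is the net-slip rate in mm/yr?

5.26 mm/yr

dip-slip = heave / cos(dip) = 124 / cos(50.6°) = 195.4 m
net slip = dip-slip / sin(rake) = 195.4 / sin(71.7°) = 205.8 m
rate = 205.8 m / 39.1 ka = 0.00526 m/yr = 5.26 mm/yr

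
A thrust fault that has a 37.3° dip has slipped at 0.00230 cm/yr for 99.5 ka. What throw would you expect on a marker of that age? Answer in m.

dip-slip = rate × time = 0.00230 cm/yr × 99.5 ka = 2.288 m
throw = dip-slip × sin(dip) = 2.288 × sin(37.3°) = 1.39 m

1.39 m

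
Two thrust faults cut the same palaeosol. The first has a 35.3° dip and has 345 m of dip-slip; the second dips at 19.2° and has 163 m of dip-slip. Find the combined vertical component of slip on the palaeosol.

253 m

throw_A = 345 × sin(35.3°) = 199.4 m
throw_B = 163 × sin(19.2°) = 53.61 m
total = 199.4 + 53.61 = 253 m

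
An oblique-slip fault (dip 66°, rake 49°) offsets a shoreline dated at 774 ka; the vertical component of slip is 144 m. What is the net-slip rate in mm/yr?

0.270 mm/yr

dip-slip = throw / sin(dip) = 144 / sin(66°) = 157.6 m
net slip = dip-slip / sin(rake) = 157.6 / sin(49°) = 208.9 m
rate = 208.9 m / 774 ka = 0.000270 m/yr = 0.270 mm/yr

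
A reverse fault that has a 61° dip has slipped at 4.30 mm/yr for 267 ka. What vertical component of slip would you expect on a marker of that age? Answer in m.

1000 m

dip-slip = rate × time = 4.30 mm/yr × 267 ka = 1148 m
throw = dip-slip × sin(dip) = 1148 × sin(61°) = 1000 m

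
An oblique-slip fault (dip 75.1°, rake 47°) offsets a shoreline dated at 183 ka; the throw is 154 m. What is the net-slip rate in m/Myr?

1190 m/Myr

dip-slip = throw / sin(dip) = 154 / sin(75.1°) = 159.4 m
net slip = dip-slip / sin(rake) = 159.4 / sin(47°) = 217.9 m
rate = 217.9 m / 183 ka = 0.00119 m/yr = 1190 m/Myr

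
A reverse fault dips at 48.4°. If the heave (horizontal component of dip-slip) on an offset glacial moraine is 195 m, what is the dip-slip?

dip-slip = heave / cos(dip) = 195 / cos(48.4°) = 294 m

294 m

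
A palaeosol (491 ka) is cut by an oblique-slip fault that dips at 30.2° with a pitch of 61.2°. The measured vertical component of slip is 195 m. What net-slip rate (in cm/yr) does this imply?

0.0901 cm/yr

dip-slip = throw / sin(dip) = 195 / sin(30.2°) = 387.7 m
net slip = dip-slip / sin(rake) = 387.7 / sin(61.2°) = 442.4 m
rate = 442.4 m / 491 ka = 0.000901 m/yr = 0.0901 cm/yr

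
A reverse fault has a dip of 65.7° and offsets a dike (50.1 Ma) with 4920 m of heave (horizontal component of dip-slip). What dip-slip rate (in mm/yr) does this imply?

0.239 mm/yr

dip-slip = heave / cos(dip) = 4920 m / cos(65.7°) = 11960 m
rate = 11960 m / 50.1 Ma = 0.000239 m/yr = 0.239 mm/yr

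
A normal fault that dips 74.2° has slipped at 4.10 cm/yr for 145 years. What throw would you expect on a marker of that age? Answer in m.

5.72 m

dip-slip = rate × time = 4.10 cm/yr × 145 years = 5.945 m
throw = dip-slip × sin(dip) = 5.945 × sin(74.2°) = 5.72 m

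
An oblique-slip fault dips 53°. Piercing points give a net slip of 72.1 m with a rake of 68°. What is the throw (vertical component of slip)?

dip-slip = net slip × sin(rake) = 72.1 m × sin(68°) = 66.85 m
throw = dip-slip × sin(dip) = 66.85 × sin(53°) = 53.4 m

53.4 m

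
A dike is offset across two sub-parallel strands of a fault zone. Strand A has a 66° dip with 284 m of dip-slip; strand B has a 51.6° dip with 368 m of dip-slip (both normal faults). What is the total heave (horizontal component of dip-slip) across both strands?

344 m

heave_A = 284 × cos(66°) = 115.5 m
heave_B = 368 × cos(51.6°) = 228.6 m
total = 115.5 + 228.6 = 344 m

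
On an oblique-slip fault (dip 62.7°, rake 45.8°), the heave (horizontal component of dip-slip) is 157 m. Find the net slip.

dip-slip = heave / cos(dip) = 157 / cos(62.7°) = 342.3 m
net slip = dip-slip / sin(rake) = 342.3 / sin(45.8°) = 477 m

477 m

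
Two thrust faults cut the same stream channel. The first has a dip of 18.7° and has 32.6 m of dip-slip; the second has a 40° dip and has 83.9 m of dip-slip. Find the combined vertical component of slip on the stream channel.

64.4 m

throw_A = 32.6 × sin(18.7°) = 10.45 m
throw_B = 83.9 × sin(40°) = 53.93 m
total = 10.45 + 53.93 = 64.4 m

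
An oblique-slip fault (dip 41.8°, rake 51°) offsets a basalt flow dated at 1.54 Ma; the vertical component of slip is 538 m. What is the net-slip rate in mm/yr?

0.674 mm/yr

dip-slip = throw / sin(dip) = 538 / sin(41.8°) = 807.2 m
net slip = dip-slip / sin(rake) = 807.2 / sin(51°) = 1039 m
rate = 1039 m / 1.54 Ma = 0.000674 m/yr = 0.674 mm/yr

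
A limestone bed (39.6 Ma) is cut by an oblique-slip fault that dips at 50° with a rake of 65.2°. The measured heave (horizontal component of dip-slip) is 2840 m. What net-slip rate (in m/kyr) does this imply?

0.123 m/kyr

dip-slip = heave / cos(dip) = 2840 / cos(50°) = 4418 m
net slip = dip-slip / sin(rake) = 4418 / sin(65.2°) = 4867 m
rate = 4867 m / 39.6 Ma = 0.000123 m/yr = 0.123 m/kyr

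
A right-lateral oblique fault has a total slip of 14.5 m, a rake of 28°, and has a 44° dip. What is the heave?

4.90 m

dip-slip = net slip × sin(rake) = 14.5 m × sin(28°) = 6.807 m
heave = dip-slip × cos(dip) = 6.807 × cos(44°) = 4.90 m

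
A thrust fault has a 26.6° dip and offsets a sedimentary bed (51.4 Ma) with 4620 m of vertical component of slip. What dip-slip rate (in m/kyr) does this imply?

0.201 m/kyr

dip-slip = throw / sin(dip) = 4620 m / sin(26.6°) = 10320 m
rate = 10320 m / 51.4 Ma = 0.000201 m/yr = 0.201 m/kyr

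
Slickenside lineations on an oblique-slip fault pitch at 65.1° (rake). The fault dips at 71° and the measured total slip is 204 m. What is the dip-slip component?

185 m

dip-slip = net slip × sin(rake) = 204 m × sin(65.1°) = 185 m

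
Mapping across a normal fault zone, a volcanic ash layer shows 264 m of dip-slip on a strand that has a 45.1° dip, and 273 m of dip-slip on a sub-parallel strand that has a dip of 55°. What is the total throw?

throw_A = 264 × sin(45.1°) = 187 m
throw_B = 273 × sin(55°) = 223.6 m
total = 187 + 223.6 = 411 m

411 m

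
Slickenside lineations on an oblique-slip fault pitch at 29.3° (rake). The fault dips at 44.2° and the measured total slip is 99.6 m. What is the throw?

dip-slip = net slip × sin(rake) = 99.6 m × sin(29.3°) = 48.74 m
throw = dip-slip × sin(dip) = 48.74 × sin(44.2°) = 34 m

34 m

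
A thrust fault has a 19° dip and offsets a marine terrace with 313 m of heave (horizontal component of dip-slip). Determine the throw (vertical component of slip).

throw = heave × tan(dip) = 313 × tan(19°) = 108 m

108 m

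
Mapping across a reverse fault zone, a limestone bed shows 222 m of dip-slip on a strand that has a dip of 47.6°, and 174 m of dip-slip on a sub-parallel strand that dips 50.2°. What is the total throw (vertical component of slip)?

298 m

throw_A = 222 × sin(47.6°) = 163.9 m
throw_B = 174 × sin(50.2°) = 133.7 m
total = 163.9 + 133.7 = 298 m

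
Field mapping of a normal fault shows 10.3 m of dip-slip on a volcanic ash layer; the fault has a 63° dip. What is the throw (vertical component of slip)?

throw = dip-slip × sin(dip) = 10.3 m × sin(63°) = 9.18 m

9.18 m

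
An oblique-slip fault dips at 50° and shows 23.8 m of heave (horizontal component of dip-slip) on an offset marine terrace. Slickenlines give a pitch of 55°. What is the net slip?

45.2 m

dip-slip = heave / cos(dip) = 23.8 / cos(50°) = 37.03 m
net slip = dip-slip / sin(rake) = 37.03 / sin(55°) = 45.2 m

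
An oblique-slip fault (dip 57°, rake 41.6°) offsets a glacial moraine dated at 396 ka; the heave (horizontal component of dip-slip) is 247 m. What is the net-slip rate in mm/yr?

1.72 mm/yr

dip-slip = heave / cos(dip) = 247 / cos(57°) = 453.5 m
net slip = dip-slip / sin(rake) = 453.5 / sin(41.6°) = 683.1 m
rate = 683.1 m / 396 ka = 0.00172 m/yr = 1.72 mm/yr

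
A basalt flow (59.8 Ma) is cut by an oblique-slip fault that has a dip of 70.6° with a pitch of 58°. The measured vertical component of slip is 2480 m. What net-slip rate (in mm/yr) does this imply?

0.0518 mm/yr

dip-slip = throw / sin(dip) = 2480 / sin(70.6°) = 2629 m
net slip = dip-slip / sin(rake) = 2629 / sin(58°) = 3100 m
rate = 3100 m / 59.8 Ma = 0.0000518 m/yr = 0.0518 mm/yr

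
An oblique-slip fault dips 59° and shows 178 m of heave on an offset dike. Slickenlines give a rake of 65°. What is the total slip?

dip-slip = heave / cos(dip) = 178 / cos(59°) = 345.6 m
net slip = dip-slip / sin(rake) = 345.6 / sin(65°) = 381 m

381 m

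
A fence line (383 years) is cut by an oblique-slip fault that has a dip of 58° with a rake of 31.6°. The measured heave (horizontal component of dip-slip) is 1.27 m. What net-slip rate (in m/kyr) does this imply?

dip-slip = heave / cos(dip) = 1.27 / cos(58°) = 2.397 m
net slip = dip-slip / sin(rake) = 2.397 / sin(31.6°) = 4.574 m
rate = 4.574 m / 383 years = 0.0119 m/yr = 11.9 m/kyr

11.9 m/kyr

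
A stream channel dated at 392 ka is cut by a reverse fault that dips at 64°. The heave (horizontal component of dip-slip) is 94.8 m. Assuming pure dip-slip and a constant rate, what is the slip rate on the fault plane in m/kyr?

dip-slip = heave / cos(dip) = 94.8 m / cos(64°) = 216.3 m
rate = 216.3 m / 392 ka = 0.000552 m/yr = 0.552 m/kyr

0.552 m/kyr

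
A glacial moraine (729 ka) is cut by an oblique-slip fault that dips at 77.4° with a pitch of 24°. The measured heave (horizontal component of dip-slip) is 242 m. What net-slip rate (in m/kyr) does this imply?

dip-slip = heave / cos(dip) = 242 / cos(77.4°) = 1109 m
net slip = dip-slip / sin(rake) = 1109 / sin(24°) = 2727 m
rate = 2727 m / 729 ka = 0.00374 m/yr = 3.74 m/kyr

3.74 m/kyr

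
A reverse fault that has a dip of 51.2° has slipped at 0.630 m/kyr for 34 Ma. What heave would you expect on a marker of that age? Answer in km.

13.4 km

dip-slip = rate × time = 0.630 m/kyr × 34 Ma = 21420 m
heave = dip-slip × cos(dip) = 21420 × cos(51.2°) = 13400 m = 13.4 km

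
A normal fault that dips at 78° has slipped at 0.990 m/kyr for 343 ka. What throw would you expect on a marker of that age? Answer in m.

dip-slip = rate × time = 0.990 m/kyr × 343 ka = 339.6 m
throw = dip-slip × sin(dip) = 339.6 × sin(78°) = 332 m

332 m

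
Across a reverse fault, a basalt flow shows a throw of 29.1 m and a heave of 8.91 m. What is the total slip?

30.4 m

net slip = √(throw² + heave²) = √(29.1² + 8.91²) = 30.4 m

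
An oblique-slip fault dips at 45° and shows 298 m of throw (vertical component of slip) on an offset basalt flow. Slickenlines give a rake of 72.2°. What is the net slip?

443 m

dip-slip = throw / sin(dip) = 298 / sin(45°) = 421.4 m
net slip = dip-slip / sin(rake) = 421.4 / sin(72.2°) = 443 m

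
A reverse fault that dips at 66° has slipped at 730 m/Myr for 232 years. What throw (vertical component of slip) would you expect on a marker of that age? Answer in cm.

15.5 cm

dip-slip = rate × time = 730 m/Myr × 232 years = 0.1694 m
throw = dip-slip × sin(dip) = 0.1694 × sin(66°) = 0.155 m = 15.5 cm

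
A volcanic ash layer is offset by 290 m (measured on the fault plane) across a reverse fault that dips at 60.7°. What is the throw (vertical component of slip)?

253 m

throw = dip-slip × sin(dip) = 290 m × sin(60.7°) = 253 m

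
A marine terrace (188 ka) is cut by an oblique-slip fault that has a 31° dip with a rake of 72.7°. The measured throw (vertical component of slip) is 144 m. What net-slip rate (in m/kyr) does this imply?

dip-slip = throw / sin(dip) = 144 / sin(31°) = 279.6 m
net slip = dip-slip / sin(rake) = 279.6 / sin(72.7°) = 292.8 m
rate = 292.8 m / 188 ka = 0.00156 m/yr = 1.56 m/kyr

1.56 m/kyr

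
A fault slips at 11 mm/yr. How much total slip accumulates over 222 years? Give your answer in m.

slip = rate × time = 11 mm/yr × 222 years = 2.44 m

2.44 m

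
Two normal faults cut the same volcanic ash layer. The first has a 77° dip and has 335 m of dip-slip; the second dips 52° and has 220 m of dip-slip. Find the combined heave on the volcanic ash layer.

211 m

heave_A = 335 × cos(77°) = 75.36 m
heave_B = 220 × cos(52°) = 135.4 m
total = 75.36 + 135.4 = 211 m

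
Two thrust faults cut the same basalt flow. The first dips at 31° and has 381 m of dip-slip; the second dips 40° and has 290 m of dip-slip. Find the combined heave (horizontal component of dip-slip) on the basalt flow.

549 m

heave_A = 381 × cos(31°) = 326.6 m
heave_B = 290 × cos(40°) = 222.2 m
total = 326.6 + 222.2 = 549 m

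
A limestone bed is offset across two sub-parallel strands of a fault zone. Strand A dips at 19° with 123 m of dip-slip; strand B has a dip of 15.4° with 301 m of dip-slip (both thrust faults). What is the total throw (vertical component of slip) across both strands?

throw_A = 123 × sin(19°) = 40.04 m
throw_B = 301 × sin(15.4°) = 79.93 m
total = 40.04 + 79.93 = 120 m

120 m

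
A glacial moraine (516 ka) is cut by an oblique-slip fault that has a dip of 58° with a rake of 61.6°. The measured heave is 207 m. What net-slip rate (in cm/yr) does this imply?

dip-slip = heave / cos(dip) = 207 / cos(58°) = 390.6 m
net slip = dip-slip / sin(rake) = 390.6 / sin(61.6°) = 444.1 m
rate = 444.1 m / 516 ka = 0.000861 m/yr = 0.0861 cm/yr

0.0861 cm/yr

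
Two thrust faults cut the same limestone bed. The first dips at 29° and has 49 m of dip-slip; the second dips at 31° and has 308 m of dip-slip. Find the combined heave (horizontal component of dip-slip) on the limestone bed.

307 m

heave_A = 49 × cos(29°) = 42.86 m
heave_B = 308 × cos(31°) = 264 m
total = 42.86 + 264 = 307 m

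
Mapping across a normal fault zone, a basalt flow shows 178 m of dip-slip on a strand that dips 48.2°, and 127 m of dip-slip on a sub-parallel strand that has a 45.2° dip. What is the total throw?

throw_A = 178 × sin(48.2°) = 132.7 m
throw_B = 127 × sin(45.2°) = 90.12 m
total = 132.7 + 90.12 = 223 m

223 m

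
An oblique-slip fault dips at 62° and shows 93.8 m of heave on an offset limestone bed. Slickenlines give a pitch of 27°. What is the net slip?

440 m

dip-slip = heave / cos(dip) = 93.8 / cos(62°) = 199.8 m
net slip = dip-slip / sin(rake) = 199.8 / sin(27°) = 440 m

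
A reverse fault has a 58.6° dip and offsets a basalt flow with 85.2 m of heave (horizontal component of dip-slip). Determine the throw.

140 m

throw = heave × tan(dip) = 85.2 × tan(58.6°) = 140 m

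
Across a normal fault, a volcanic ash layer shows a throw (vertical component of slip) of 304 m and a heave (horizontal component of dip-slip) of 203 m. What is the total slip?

net slip = √(throw² + heave²) = √(304² + 203²) = 366 m

366 m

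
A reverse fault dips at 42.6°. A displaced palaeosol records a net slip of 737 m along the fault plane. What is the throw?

throw = dip-slip × sin(dip) = 737 m × sin(42.6°) = 499 m

499 m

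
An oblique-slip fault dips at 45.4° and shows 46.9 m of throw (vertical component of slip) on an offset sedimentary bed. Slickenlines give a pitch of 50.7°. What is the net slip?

85.1 m

dip-slip = throw / sin(dip) = 46.9 / sin(45.4°) = 65.87 m
net slip = dip-slip / sin(rake) = 65.87 / sin(50.7°) = 85.1 m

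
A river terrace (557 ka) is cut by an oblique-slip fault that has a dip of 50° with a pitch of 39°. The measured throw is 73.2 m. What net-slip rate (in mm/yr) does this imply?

dip-slip = throw / sin(dip) = 73.2 / sin(50°) = 95.56 m
net slip = dip-slip / sin(rake) = 95.56 / sin(39°) = 151.8 m
rate = 151.8 m / 557 ka = 0.000273 m/yr = 0.273 mm/yr

0.273 mm/yr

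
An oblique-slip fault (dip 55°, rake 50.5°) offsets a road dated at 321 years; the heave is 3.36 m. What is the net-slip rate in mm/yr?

dip-slip = heave / cos(dip) = 3.36 / cos(55°) = 5.858 m
net slip = dip-slip / sin(rake) = 5.858 / sin(50.5°) = 7.592 m
rate = 7.592 m / 321 years = 0.0237 m/yr = 23.7 mm/yr

23.7 mm/yr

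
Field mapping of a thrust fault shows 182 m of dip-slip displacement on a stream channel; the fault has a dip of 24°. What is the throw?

throw = dip-slip × sin(dip) = 182 m × sin(24°) = 74 m

74 m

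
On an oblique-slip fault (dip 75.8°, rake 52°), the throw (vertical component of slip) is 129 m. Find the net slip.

169 m

dip-slip = throw / sin(dip) = 129 / sin(75.8°) = 133.1 m
net slip = dip-slip / sin(rake) = 133.1 / sin(52°) = 169 m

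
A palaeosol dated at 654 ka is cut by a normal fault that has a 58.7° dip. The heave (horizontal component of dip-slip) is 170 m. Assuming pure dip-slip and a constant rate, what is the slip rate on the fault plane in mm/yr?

0.500 mm/yr

dip-slip = heave / cos(dip) = 170 m / cos(58.7°) = 327.2 m
rate = 327.2 m / 654 ka = 0.000500 m/yr = 0.500 mm/yr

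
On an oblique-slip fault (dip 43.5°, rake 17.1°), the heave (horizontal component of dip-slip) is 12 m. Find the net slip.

56.3 m

dip-slip = heave / cos(dip) = 12 / cos(43.5°) = 16.54 m
net slip = dip-slip / sin(rake) = 16.54 / sin(17.1°) = 56.3 m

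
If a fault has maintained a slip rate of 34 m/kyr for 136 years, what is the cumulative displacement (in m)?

4.62 m

slip = rate × time = 34 m/kyr × 136 years = 4.62 m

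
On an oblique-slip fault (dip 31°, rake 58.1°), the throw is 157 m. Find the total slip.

359 m

dip-slip = throw / sin(dip) = 157 / sin(31°) = 304.8 m
net slip = dip-slip / sin(rake) = 304.8 / sin(58.1°) = 359 m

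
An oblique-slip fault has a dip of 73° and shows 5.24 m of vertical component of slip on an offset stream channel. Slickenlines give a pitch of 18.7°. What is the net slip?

dip-slip = throw / sin(dip) = 5.24 / sin(73°) = 5.479 m
net slip = dip-slip / sin(rake) = 5.479 / sin(18.7°) = 17.1 m

17.1 m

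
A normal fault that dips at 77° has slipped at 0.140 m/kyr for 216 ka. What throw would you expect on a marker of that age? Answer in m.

29.5 m

dip-slip = rate × time = 0.140 m/kyr × 216 ka = 30.24 m
throw = dip-slip × sin(dip) = 30.24 × sin(77°) = 29.5 m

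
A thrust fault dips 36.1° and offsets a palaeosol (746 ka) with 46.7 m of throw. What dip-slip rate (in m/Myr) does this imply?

dip-slip = throw / sin(dip) = 46.7 m / sin(36.1°) = 79.26 m
rate = 79.26 m / 746 ka = 0.000106 m/yr = 106 m/Myr

106 m/Myr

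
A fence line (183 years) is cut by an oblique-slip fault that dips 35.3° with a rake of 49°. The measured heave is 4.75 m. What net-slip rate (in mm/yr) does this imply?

dip-slip = heave / cos(dip) = 4.75 / cos(35.3°) = 5.820 m
net slip = dip-slip / sin(rake) = 5.820 / sin(49°) = 7.712 m
rate = 7.712 m / 183 years = 0.0421 m/yr = 42.1 mm/yr

42.1 mm/yr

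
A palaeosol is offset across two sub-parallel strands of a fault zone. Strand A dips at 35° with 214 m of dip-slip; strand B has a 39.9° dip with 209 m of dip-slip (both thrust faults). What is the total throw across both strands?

throw_A = 214 × sin(35°) = 122.7 m
throw_B = 209 × sin(39.9°) = 134.1 m
total = 122.7 + 134.1 = 257 m

257 m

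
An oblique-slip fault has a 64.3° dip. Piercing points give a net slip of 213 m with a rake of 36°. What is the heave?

54.3 m

dip-slip = net slip × sin(rake) = 213 m × sin(36°) = 125.2 m
heave = dip-slip × cos(dip) = 125.2 × cos(64.3°) = 54.3 m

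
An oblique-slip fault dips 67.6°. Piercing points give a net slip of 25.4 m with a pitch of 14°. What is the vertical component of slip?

dip-slip = net slip × sin(rake) = 25.4 m × sin(14°) = 6.145 m
throw = dip-slip × sin(dip) = 6.145 × sin(67.6°) = 5.68 m

5.68 m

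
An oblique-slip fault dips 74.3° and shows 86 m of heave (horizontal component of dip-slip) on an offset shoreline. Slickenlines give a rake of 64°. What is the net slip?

354 m

dip-slip = heave / cos(dip) = 86 / cos(74.3°) = 317.8 m
net slip = dip-slip / sin(rake) = 317.8 / sin(64°) = 354 m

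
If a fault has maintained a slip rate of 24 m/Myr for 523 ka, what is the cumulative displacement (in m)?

slip = rate × time = 24 m/Myr × 523 ka = 12.6 m

12.6 m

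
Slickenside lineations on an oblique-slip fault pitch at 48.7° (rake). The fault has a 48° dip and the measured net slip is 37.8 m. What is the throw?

21.1 m

dip-slip = net slip × sin(rake) = 37.8 m × sin(48.7°) = 28.40 m
throw = dip-slip × sin(dip) = 28.40 × sin(48°) = 21.1 m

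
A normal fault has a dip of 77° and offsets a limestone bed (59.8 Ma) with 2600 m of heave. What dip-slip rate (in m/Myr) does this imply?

dip-slip = heave / cos(dip) = 2600 m / cos(77°) = 11560 m
rate = 11560 m / 59.8 Ma = 0.000193 m/yr = 193 m/Myr

193 m/Myr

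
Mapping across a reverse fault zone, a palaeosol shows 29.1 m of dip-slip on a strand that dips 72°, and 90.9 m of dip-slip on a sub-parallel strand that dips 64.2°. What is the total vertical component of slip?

110 m

throw_A = 29.1 × sin(72°) = 27.68 m
throw_B = 90.9 × sin(64.2°) = 81.84 m
total = 27.68 + 81.84 = 110 m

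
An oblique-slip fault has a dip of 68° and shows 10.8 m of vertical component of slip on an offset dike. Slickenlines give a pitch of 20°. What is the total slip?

34.1 m

dip-slip = throw / sin(dip) = 10.8 / sin(68°) = 11.65 m
net slip = dip-slip / sin(rake) = 11.65 / sin(20°) = 34.1 m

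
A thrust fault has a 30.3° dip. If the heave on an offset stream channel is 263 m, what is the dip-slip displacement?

dip-slip = heave / cos(dip) = 263 / cos(30.3°) = 305 m

305 m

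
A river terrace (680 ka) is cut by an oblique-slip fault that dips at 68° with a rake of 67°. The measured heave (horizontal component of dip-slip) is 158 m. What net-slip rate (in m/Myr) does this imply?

674 m/Myr

dip-slip = heave / cos(dip) = 158 / cos(68°) = 421.8 m
net slip = dip-slip / sin(rake) = 421.8 / sin(67°) = 458.2 m
rate = 458.2 m / 680 ka = 0.000674 m/yr = 674 m/Myr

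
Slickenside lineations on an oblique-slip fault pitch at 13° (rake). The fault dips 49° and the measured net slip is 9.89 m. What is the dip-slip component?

2.22 m

dip-slip = net slip × sin(rake) = 9.89 m × sin(13°) = 2.22 m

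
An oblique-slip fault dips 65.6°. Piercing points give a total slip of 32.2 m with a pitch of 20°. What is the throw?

dip-slip = net slip × sin(rake) = 32.2 m × sin(20°) = 11.01 m
throw = dip-slip × sin(dip) = 11.01 × sin(65.6°) = 10 m

10 m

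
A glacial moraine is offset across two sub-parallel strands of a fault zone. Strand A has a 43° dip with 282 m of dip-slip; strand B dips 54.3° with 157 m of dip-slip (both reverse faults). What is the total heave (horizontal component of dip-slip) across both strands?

heave_A = 282 × cos(43°) = 206.2 m
heave_B = 157 × cos(54.3°) = 91.62 m
total = 206.2 + 91.62 = 298 m

298 m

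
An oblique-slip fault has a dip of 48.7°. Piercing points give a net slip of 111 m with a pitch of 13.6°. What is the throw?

dip-slip = net slip × sin(rake) = 111 m × sin(13.6°) = 26.10 m
throw = dip-slip × sin(dip) = 26.10 × sin(48.7°) = 19.6 m

19.6 m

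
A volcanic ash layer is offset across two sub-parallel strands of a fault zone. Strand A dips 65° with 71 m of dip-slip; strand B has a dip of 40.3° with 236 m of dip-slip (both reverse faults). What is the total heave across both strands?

heave_A = 71 × cos(65°) = 30.01 m
heave_B = 236 × cos(40.3°) = 180 m
total = 30.01 + 180 = 210 m

210 m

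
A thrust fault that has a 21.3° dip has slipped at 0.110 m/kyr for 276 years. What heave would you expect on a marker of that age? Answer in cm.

2.83 cm

dip-slip = rate × time = 0.110 m/kyr × 276 years = 0.03036 m
heave = dip-slip × cos(dip) = 0.03036 × cos(21.3°) = 0.0283 m = 2.83 cm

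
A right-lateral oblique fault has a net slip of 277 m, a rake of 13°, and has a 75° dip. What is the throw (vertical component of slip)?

60.2 m

dip-slip = net slip × sin(rake) = 277 m × sin(13°) = 62.31 m
throw = dip-slip × sin(dip) = 62.31 × sin(75°) = 60.2 m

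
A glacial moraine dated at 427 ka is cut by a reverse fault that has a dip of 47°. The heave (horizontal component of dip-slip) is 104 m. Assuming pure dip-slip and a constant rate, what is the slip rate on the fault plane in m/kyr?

0.357 m/kyr

dip-slip = heave / cos(dip) = 104 m / cos(47°) = 152.5 m
rate = 152.5 m / 427 ka = 0.000357 m/yr = 0.357 m/kyr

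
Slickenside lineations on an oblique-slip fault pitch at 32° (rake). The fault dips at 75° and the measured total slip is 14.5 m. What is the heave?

1.99 m

dip-slip = net slip × sin(rake) = 14.5 m × sin(32°) = 7.684 m
heave = dip-slip × cos(dip) = 7.684 × cos(75°) = 1.99 m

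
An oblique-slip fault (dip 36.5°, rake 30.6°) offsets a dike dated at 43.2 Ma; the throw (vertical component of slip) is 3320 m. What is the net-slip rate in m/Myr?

254 m/Myr

dip-slip = throw / sin(dip) = 3320 / sin(36.5°) = 5581 m
net slip = dip-slip / sin(rake) = 5581 / sin(30.6°) = 10960 m
rate = 10960 m / 43.2 Ma = 0.000254 m/yr = 254 m/Myr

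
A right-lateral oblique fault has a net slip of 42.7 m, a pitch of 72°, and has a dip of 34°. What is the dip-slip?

dip-slip = net slip × sin(rake) = 42.7 m × sin(72°) = 40.6 m

40.6 m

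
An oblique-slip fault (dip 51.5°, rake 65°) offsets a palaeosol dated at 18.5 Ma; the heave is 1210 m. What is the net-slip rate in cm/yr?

dip-slip = heave / cos(dip) = 1210 / cos(51.5°) = 1944 m
net slip = dip-slip / sin(rake) = 1944 / sin(65°) = 2145 m
rate = 2145 m / 18.5 Ma = 0.000116 m/yr = 0.0116 cm/yr

0.0116 cm/yr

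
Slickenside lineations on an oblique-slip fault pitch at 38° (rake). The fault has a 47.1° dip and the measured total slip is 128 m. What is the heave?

53.6 m

dip-slip = net slip × sin(rake) = 128 m × sin(38°) = 78.80 m
heave = dip-slip × cos(dip) = 78.80 × cos(47.1°) = 53.6 m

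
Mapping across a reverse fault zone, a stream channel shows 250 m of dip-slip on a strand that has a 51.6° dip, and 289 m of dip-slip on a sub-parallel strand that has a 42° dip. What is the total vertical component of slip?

389 m

throw_A = 250 × sin(51.6°) = 195.9 m
throw_B = 289 × sin(42°) = 193.4 m
total = 195.9 + 193.4 = 389 m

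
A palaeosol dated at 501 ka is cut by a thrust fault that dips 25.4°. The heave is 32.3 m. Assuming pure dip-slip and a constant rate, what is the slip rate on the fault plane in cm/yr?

dip-slip = heave / cos(dip) = 32.3 m / cos(25.4°) = 35.76 m
rate = 35.76 m / 501 ka = 0.0000714 m/yr = 0.00714 cm/yr

0.00714 cm/yr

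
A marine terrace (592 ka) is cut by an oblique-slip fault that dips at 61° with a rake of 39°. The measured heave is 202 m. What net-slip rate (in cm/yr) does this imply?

0.112 cm/yr

dip-slip = heave / cos(dip) = 202 / cos(61°) = 416.7 m
net slip = dip-slip / sin(rake) = 416.7 / sin(39°) = 662.1 m
rate = 662.1 m / 592 ka = 0.00112 m/yr = 0.112 cm/yr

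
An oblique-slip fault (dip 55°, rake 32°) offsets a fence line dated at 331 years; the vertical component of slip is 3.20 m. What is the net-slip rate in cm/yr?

2.23 cm/yr

dip-slip = throw / sin(dip) = 3.20 / sin(55°) = 3.906 m
net slip = dip-slip / sin(rake) = 3.906 / sin(32°) = 7.372 m
rate = 7.372 m / 331 years = 0.0223 m/yr = 2.23 cm/yr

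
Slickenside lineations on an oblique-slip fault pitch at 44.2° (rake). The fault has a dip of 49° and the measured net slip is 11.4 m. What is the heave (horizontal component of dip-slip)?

dip-slip = net slip × sin(rake) = 11.4 m × sin(44.2°) = 7.948 m
heave = dip-slip × cos(dip) = 7.948 × cos(49°) = 5.21 m

5.21 m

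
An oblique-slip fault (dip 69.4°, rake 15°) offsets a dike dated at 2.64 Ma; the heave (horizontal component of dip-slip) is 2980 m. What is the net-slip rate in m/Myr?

dip-slip = heave / cos(dip) = 2980 / cos(69.4°) = 8470 m
net slip = dip-slip / sin(rake) = 8470 / sin(15°) = 32720 m
rate = 32720 m / 2.64 Ma = 0.0124 m/yr = 12400 m/Myr

12400 m/Myr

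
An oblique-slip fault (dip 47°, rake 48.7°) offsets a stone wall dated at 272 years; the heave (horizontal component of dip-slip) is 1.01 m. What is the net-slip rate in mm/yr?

7.25 mm/yr

dip-slip = heave / cos(dip) = 1.01 / cos(47°) = 1.481 m
net slip = dip-slip / sin(rake) = 1.481 / sin(48.7°) = 1.971 m
rate = 1.971 m / 272 years = 0.00725 m/yr = 7.25 mm/yr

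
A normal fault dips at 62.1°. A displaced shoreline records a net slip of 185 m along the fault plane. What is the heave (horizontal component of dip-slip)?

heave = dip-slip × cos(dip) = 185 m × cos(62.1°) = 86.6 m

86.6 m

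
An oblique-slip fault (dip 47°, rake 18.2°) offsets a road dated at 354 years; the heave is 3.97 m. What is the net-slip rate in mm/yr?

dip-slip = heave / cos(dip) = 3.97 / cos(47°) = 5.821 m
net slip = dip-slip / sin(rake) = 5.821 / sin(18.2°) = 18.64 m
rate = 18.64 m / 354 years = 0.0526 m/yr = 52.6 mm/yr

52.6 mm/yr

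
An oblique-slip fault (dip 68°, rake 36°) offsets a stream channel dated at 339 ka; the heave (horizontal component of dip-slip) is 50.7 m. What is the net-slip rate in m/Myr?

dip-slip = heave / cos(dip) = 50.7 / cos(68°) = 135.3 m
net slip = dip-slip / sin(rake) = 135.3 / sin(36°) = 230.3 m
rate = 230.3 m / 339 ka = 0.000679 m/yr = 679 m/Myr

679 m/Myr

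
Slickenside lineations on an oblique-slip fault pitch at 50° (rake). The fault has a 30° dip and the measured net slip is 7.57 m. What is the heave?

5.02 m

dip-slip = net slip × sin(rake) = 7.57 m × sin(50°) = 5.799 m
heave = dip-slip × cos(dip) = 5.799 × cos(30°) = 5.02 m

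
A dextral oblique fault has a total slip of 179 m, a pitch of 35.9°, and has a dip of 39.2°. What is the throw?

66.3 m

dip-slip = net slip × sin(rake) = 179 m × sin(35.9°) = 105 m
throw = dip-slip × sin(dip) = 105 × sin(39.2°) = 66.3 m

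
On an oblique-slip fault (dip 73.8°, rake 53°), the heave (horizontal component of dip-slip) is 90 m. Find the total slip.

404 m

dip-slip = heave / cos(dip) = 90 / cos(73.8°) = 322.6 m
net slip = dip-slip / sin(rake) = 322.6 / sin(53°) = 404 m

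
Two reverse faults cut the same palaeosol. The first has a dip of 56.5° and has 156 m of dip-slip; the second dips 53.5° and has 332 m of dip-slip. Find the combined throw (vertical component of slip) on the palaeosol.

throw_A = 156 × sin(56.5°) = 130.1 m
throw_B = 332 × sin(53.5°) = 266.9 m
total = 130.1 + 266.9 = 397 m

397 m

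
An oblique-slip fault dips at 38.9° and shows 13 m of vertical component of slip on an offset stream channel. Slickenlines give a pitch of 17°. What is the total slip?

70.8 m

dip-slip = throw / sin(dip) = 13 / sin(38.9°) = 20.70 m
net slip = dip-slip / sin(rake) = 20.70 / sin(17°) = 70.8 m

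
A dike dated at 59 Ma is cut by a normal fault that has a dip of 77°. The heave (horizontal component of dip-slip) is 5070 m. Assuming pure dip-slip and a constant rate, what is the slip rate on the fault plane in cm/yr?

dip-slip = heave / cos(dip) = 5070 m / cos(77°) = 22540 m
rate = 22540 m / 59 Ma = 0.000382 m/yr = 0.0382 cm/yr

0.0382 cm/yr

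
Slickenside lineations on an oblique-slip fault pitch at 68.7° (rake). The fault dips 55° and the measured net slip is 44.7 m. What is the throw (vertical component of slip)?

34.1 m

dip-slip = net slip × sin(rake) = 44.7 m × sin(68.7°) = 41.65 m
throw = dip-slip × sin(dip) = 41.65 × sin(55°) = 34.1 m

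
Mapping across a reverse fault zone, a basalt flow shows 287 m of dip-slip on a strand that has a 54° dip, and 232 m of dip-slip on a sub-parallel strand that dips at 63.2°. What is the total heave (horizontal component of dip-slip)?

heave_A = 287 × cos(54°) = 168.7 m
heave_B = 232 × cos(63.2°) = 104.6 m
total = 168.7 + 104.6 = 273 m

273 m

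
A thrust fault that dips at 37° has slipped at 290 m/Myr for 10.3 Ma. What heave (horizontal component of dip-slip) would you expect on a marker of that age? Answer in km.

dip-slip = rate × time = 290 m/Myr × 10.3 Ma = 2987 m
heave = dip-slip × cos(dip) = 2987 × cos(37°) = 2390 m = 2.39 km

2.39 km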